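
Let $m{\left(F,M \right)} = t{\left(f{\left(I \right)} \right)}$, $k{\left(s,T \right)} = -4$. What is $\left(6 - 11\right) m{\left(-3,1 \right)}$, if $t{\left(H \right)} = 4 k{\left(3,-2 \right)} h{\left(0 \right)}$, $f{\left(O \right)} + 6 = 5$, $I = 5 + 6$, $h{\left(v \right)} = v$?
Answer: $0$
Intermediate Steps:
$I = 11$
$f{\left(O \right)} = -1$ ($f{\left(O \right)} = -6 + 5 = -1$)
$t{\left(H \right)} = 0$ ($t{\left(H \right)} = 4 \left(-4\right) 0 = \left(-16\right) 0 = 0$)
$m{\left(F,M \right)} = 0$
$\left(6 - 11\right) m{\left(-3,1 \right)} = \left(6 - 11\right) 0 = \left(-5\right) 0 = 0$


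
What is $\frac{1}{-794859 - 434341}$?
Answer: $- \frac{1}{1229200} \approx -8.1354 \cdot 10^{-7}$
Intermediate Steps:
$\frac{1}{-794859 - 434341} = \frac{1}{-1229200} = - \frac{1}{1229200}$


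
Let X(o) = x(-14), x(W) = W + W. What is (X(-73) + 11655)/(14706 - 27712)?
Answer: -1661/1858 ≈ -0.89397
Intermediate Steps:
x(W) = 2*W
X(o) = -28 (X(o) = 2*(-14) = -28)
(X(-73) + 11655)/(14706 - 27712) = (-28 + 11655)/(14706 - 27712) = 11627/(-13006) = 11627*(-1/13006) = -1661/1858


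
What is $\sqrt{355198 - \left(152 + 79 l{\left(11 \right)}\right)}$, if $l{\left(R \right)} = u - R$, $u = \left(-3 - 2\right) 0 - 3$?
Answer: $2 \sqrt{89038} \approx 596.79$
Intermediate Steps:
$u = -3$ ($u = \left(-3 - 2\right) 0 - 3 = \left(-5\right) 0 - 3 = 0 - 3 = -3$)
$l{\left(R \right)} = -3 - R$
$\sqrt{355198 - \left(152 + 79 l{\left(11 \right)}\right)} = \sqrt{355198 - \left(152 + 79 \left(-3 - 11\right)\right)} = \sqrt{355198 - -954} = \sqrt{355198 + \left(1106 - 152\right)} = \sqrt{355198 + 954} = \sqrt{356152} = 2 \sqrt{89038}$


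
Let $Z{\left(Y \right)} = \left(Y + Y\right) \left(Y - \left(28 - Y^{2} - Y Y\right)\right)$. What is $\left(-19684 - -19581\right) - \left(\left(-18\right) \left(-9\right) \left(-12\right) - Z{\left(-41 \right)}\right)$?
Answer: $-268185$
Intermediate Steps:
$Z{\left(Y \right)} = 2 Y \left(-28 + Y + 2 Y^{2}\right)$ ($Z{\left(Y \right)} = 2 Y \left(Y + \left(\left(Y^{2} + Y^{2}\right) - 28\right)\right) = 2 Y \left(Y + \left(2 Y^{2} - 28\right)\right) = 2 Y \left(Y + \left(-28 + 2 Y^{2}\right)\right) = 2 Y \left(-28 + Y + 2 Y^{2}\right)$)
$\left(-19684 - -19581\right) - \left(\left(-18\right) \left(-9\right) \left(-12\right) - Z{\left(-41 \right)}\right) = \left(-19684 - -19581\right) - \left(\left(-18\right) \left(-9\right) \left(-12\right) - 2 \left(-41\right) \left(-28 - 41 + 2 \left(-41\right)^{2}\right)\right) = \left(-19684 + 19581\right) - \left(162 \left(-12\right) - 2 \left(-41\right) \left(-28 - 41 + 2 \cdot 1681\right)\right) = -103 - \left(-1944 - 2 \left(-41\right) \left(-28 - 41 + 3362\right)\right) = -103 - \left(-1944 - 2 \left(-41\right) 3293\right) = -103 - \left(-1944 - -270026\right) = -103 - \left(-1944 + 270026\right) = -103 - 268082 = -268185$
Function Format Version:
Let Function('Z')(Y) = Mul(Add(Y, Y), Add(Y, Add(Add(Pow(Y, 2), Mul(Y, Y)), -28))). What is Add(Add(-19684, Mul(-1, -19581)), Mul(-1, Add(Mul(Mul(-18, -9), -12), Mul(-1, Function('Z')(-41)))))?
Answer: -268185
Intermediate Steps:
Function('Z')(Y) = Mul(2, Y, Add(-28, Y, Mul(2, Pow(Y, 2)))) (Function('Z')(Y) = Mul(Mul(2, Y), Add(Y, Add(Add(Pow(Y, 2), Pow(Y, 2)), -28))) = Mul(Mul(2, Y), Add(Y, Add(Mul(2, Pow(Y, 2)), -28))) = Mul(Mul(2, Y), Add(Y, Add(-28, Mul(2, Pow(Y, 2))))) = Mul(Mul(2, Y), Add(-28, Y, Mul(2, Pow(Y, 2)))) = Mul(2, Y, Add(-28, Y, Mul(2, Pow(Y, 2)))))
Add(Add(-19684, Mul(-1, -19581)), Mul(-1, Add(Mul(Mul(-18, -9), -12), Mul(-1, Function('Z')(-41))))) = Add(Add(-19684, Mul(-1, -19581)), Mul(-1, Add(Mul(Mul(-18, -9), -12), Mul(-1, Mul(2, -41, Add(-28, -41, Mul(2, Pow(-41, 2)))))))) = Add(Add(-19684, 19581), Mul(-1, Add(Mul(162, -12), Mul(-1, Mul(2, -41, Add(-28, -41, Mul(2, 1681))))))) = Add(-103, Mul(-1, Add(-1944, Mul(-1, Mul(2, -41, Add(-28, -41, 3362)))))) = Add(-103, Mul(-1, Add(-1944, Mul(-1, Mul(2, -41, 3293))))) = Add(-103, Mul(-1, Add(-1944, Mul(-1, -270026)))) = Add(-103, Mul(-1, Add(-1944, 270026))) = Add(-103, Mul(-1, 268082)) = Add(-103, -268082) = -268185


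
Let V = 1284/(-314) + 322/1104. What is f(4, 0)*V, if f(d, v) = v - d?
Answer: 14309/942 ≈ 15.190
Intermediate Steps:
V = -14309/3768 (V = 1284*(-1/314) + 322*(1/1104) = -642/157 + 7/24 = -14309/3768 ≈ -3.7975)
f(4, 0)*V = (0 - 1*4)*(-14309/3768) = (0 - 4)*(-14309/3768) = -4*(-14309/3768) = 14309/942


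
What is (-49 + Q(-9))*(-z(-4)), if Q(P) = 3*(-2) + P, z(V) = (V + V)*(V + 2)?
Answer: 1024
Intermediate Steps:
z(V) = 2*V*(2 + V) (z(V) = (2*V)*(2 + V) = 2*V*(2 + V))
Q(P) = -6 + P
(-49 + Q(-9))*(-z(-4)) = (-49 + (-6 - 9))*(-2*(-4)*(2 - 4)) = (-49 - 15)*(-2*(-4)*(-2)) = -(-64)*16 = -64*(-16) = 1024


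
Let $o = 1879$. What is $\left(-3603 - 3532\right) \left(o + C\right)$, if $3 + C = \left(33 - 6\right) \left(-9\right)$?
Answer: $-11651455$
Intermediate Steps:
$C = -246$ ($C = -3 + \left(33 - 6\right) \left(-9\right) = -3 + 27 \left(-9\right) = -3 - 243 = -246$)
$\left(-3603 - 3532\right) \left(o + C\right) = \left(-3603 - 3532\right) \left(1879 - 246\right) = \left(-7135\right) 1633 = -11651455$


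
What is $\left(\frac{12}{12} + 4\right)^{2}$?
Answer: $25$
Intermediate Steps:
$\left(\frac{12}{12} + 4\right)^{2} = \left(12 \cdot \frac{1}{12} + 4\right)^{2} = \left(1 + 4\right)^{2} = 5^{2} = 25$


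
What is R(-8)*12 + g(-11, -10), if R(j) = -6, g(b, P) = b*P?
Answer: 38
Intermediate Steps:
g(b, P) = P*b
R(-8)*12 + g(-11, -10) = -6*12 - 10*(-11) = -72 + 110 = 38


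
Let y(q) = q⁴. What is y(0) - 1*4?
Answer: -4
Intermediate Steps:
y(0) - 1*4 = 0⁴ - 1*4 = 0 - 4 = -4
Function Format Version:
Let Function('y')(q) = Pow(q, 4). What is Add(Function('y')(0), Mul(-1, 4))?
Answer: -4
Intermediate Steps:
Add(Function('y')(0), Mul(-1, 4)) = Add(Pow(0, 4), Mul(-1, 4)) = Add(0, -4) = -4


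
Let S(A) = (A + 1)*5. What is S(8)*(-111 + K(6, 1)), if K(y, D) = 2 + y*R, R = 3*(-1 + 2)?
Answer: -4095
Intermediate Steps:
R = 3 (R = 3*1 = 3)
K(y, D) = 2 + 3*y (K(y, D) = 2 + y*3 = 2 + 3*y)
S(A) = 5 + 5*A (S(A) = (1 + A)*5 = 5 + 5*A)
S(8)*(-111 + K(6, 1)) = (5 + 5*8)*(-111 + (2 + 3*6)) = (5 + 40)*(-111 + (2 + 18)) = 45*(-111 + 20) = 45*(-91) = -4095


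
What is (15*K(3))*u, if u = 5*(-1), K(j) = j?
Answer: -225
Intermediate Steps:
u = -5
(15*K(3))*u = (15*3)*(-5) = 45*(-5) = -225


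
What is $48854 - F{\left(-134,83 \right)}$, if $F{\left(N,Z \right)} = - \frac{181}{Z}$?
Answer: $\frac{4055063}{83} \approx 48856.0$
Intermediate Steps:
$48854 - F{\left(-134,83 \right)} = 48854 - - \frac{181}{83} = 48854 + \frac{181}{83} = \frac{4055063}{83}$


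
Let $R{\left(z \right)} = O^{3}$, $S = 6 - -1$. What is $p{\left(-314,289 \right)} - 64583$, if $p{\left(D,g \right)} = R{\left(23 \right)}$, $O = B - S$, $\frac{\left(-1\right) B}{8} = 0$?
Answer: $-64926$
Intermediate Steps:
$B = 0$ ($B = \left(-8\right) 0 = 0$)
$S = 7$ ($S = 6 + 1 = 7$)
$O = -7$ ($O = 0 - 7 = -7$)
$R{\left(z \right)} = -343$ ($R{\left(z \right)} = \left(-7\right)^{3} = -343$)
$p{\left(D,g \right)} = -343$
$p{\left(-314,289 \right)} - 64583 = -343 - 64583 = -64926$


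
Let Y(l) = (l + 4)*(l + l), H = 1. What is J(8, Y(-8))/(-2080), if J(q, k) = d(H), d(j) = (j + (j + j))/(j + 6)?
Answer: -3/14560 ≈ -0.00020604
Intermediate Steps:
Y(l) = 2*l*(4 + l) (Y(l) = (4 + l)*(2*l) = 2*l*(4 + l))
d(j) = 3*j/(6 + j) (d(j) = (j + 2*j)/(6 + j) = (3*j)/(6 + j) = 3*j/(6 + j))
J(q, k) = 3/7 (J(q, k) = 3*1/(6 + 1) = 3*1/7 = 3*1*(⅐) = 3/7)
J(8, Y(-8))/(-2080) = (3/7)/(-2080) = (3/7)*(-1/2080) = -3/14560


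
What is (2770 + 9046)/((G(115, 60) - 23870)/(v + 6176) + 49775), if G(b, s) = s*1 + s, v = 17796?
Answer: 20232368/85227325 ≈ 0.23739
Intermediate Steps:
G(b, s) = 2*s (G(b, s) = s + s = 2*s)
(2770 + 9046)/((G(115, 60) - 23870)/(v + 6176) + 49775) = (2770 + 9046)/((2*60 - 23870)/(17796 + 6176) + 49775) = 11816/((120 - 23870)/23972 + 49775) = 11816/(-23750*1/23972 + 49775) = 11816/(-11875/11986 + 49775) = 11816/(596591275/11986) = 11816*(11986/596591275) = 20232368/85227325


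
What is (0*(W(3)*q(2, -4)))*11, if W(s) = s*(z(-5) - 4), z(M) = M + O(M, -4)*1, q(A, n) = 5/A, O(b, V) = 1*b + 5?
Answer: 0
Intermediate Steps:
O(b, V) = 5 + b (O(b, V) = b + 5 = 5 + b)
z(M) = 5 + 2*M (z(M) = M + (5 + M)*1 = M + (5 + M) = 5 + 2*M)
W(s) = -9*s (W(s) = s*((5 + 2*(-5)) - 4) = s*((5 - 10) - 4) = s*(-5 - 4) = s*(-9) = -9*s)
(0*(W(3)*q(2, -4)))*11 = (0*((-9*3)*(5/2)))*11 = (0*(-135/2))*11 = 0*11 = 0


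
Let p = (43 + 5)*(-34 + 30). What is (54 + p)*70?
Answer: -9660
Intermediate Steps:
p = -192 (p = 48*(-4) = -192)
(54 + p)*70 = (54 - 192)*70 = -138*70 = -9660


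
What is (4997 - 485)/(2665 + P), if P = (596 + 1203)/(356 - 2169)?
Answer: 584304/344989 ≈ 1.6937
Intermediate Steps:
P = -257/259 (P = 1799/(-1813) = 1799*(-1/1813) = -257/259 ≈ -0.99228)
(4997 - 485)/(2665 + P) = (4997 - 485)/(2665 - 257/259) = 4512/(689978/259) = 4512*(259/689978) = 584304/344989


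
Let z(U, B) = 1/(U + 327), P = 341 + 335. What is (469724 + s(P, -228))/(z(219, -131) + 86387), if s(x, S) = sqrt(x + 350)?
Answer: 256469304/47167303 + 1638*sqrt(114)/47167303 ≈ 5.4378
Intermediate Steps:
P = 676
s(x, S) = sqrt(350 + x)
z(U, B) = 1/(327 + U)
(469724 + s(P, -228))/(z(219, -131) + 86387) = (469724 + sqrt(350 + 676))/(1/(327 + 219) + 86387) = (469724 + sqrt(1026))/(1/546 + 86387) = (469724 + 3*sqrt(114))/(1/546 + 86387) = (469724 + 3*sqrt(114))/(47167303/546) = (469724 + 3*sqrt(114))*(546/47167303) = 256469304/47167303 + 1638*sqrt(114)/47167303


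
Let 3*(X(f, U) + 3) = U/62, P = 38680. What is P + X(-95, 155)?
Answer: 232067/6 ≈ 38678.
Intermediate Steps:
X(f, U) = -3 + U/186 (X(f, U) = -3 + (U/62)/3 = -3 + U/186)
P + X(-95, 155) = 38680 + (-3 + (1/186)*155) = 38680 + (-3 + ⅚) = 38680 - 13/6 = 232067/6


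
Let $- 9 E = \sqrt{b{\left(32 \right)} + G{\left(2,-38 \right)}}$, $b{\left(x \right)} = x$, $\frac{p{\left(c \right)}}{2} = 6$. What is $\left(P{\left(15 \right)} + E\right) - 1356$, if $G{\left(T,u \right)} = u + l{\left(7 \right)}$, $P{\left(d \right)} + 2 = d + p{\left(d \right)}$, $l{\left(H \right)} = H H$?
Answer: $-1331 - \frac{\sqrt{43}}{9} \approx -1331.7$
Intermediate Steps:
$p{\left(c \right)} = 12$ ($p{\left(c \right)} = 2 \cdot 6 = 12$)
$l{\left(H \right)} = H^{2}$
$P{\left(d \right)} = 10 + d$ ($P{\left(d \right)} = -2 + \left(d + 12\right) = -2 + \left(12 + d\right) = 10 + d$)
$G{\left(T,u \right)} = 49 + u$ ($G{\left(T,u \right)} = u + 7^{2} = u + 49 = 49 + u$)
$E = - \frac{\sqrt{43}}{9}$ ($E = - \frac{\sqrt{32 + \left(49 - 38\right)}}{9} = - \frac{\sqrt{32 + 11}}{9} = - \frac{\sqrt{43}}{9} \approx -0.7286$)
$\left(P{\left(15 \right)} + E\right) - 1356 = \left(\left(10 + 15\right) - \frac{\sqrt{43}}{9}\right) - 1356 = \left(25 - \frac{\sqrt{43}}{9}\right) - 1356 = -1331 - \frac{\sqrt{43}}{9}$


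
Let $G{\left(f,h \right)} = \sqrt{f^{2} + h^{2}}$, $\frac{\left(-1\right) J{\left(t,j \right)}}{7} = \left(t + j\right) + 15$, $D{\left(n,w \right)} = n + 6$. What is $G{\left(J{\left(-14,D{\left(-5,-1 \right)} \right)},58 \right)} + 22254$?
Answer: $22254 + 2 \sqrt{890} \approx 22314.0$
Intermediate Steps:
$D{\left(n,w \right)} = 6 + n$
$J{\left(t,j \right)} = -105 - 7 j - 7 t$ ($J{\left(t,j \right)} = - 7 \left(\left(t + j\right) + 15\right) = - 7 \left(\left(j + t\right) + 15\right) = - 7 \left(15 + j + t\right) = -105 - 7 j - 7 t$)
$G{\left(J{\left(-14,D{\left(-5,-1 \right)} \right)},58 \right)} + 22254 = \sqrt{\left(-105 - 7 \left(6 - 5\right) - -98\right)^{2} + 58^{2}} + 22254 = \sqrt{\left(-105 - 7 + 98\right)^{2} + 3364} + 22254 = \sqrt{\left(-14\right)^{2} + 3364} + 22254 = \sqrt{196 + 3364} + 22254 = \sqrt{3560} + 22254 = 2 \sqrt{890} + 22254 = 22254 + 2 \sqrt{890}$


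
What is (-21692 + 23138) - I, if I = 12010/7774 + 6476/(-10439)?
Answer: 4510457715/3121261 ≈ 1445.1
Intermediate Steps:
I = 2885691/3121261 (I = 12010*(1/7774) + 6476*(-1/10439) = 6005/3887 - 6476/10439 = 2885691/3121261 ≈ 0.92453)
(-21692 + 23138) - I = (-21692 + 23138) - 1*2885691/3121261 = 1446 - 2885691/3121261 = 4510457715/3121261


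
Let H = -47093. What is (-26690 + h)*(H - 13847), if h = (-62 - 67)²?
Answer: 612386060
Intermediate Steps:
h = 16641 (h = (-129)² = 16641)
(-26690 + h)*(H - 13847) = (-26690 + 16641)*(-47093 - 13847) = -10049*(-60940) = 612386060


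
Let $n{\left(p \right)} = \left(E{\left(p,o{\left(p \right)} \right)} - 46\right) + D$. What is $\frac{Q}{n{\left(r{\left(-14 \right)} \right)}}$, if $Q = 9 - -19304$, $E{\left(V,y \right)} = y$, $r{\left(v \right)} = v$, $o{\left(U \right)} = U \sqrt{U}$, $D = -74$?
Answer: $- \frac{289695}{2143} + \frac{135191 i \sqrt{14}}{8572} \approx -135.18 + 59.011 i$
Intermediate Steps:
$o{\left(U \right)} = U^{\frac{3}{2}}$
$Q = 19313$ ($Q = 9 + 19304 = 19313$)
$n{\left(p \right)} = -120 + p^{\frac{3}{2}}$ ($n{\left(p \right)} = \left(p^{\frac{3}{2}} - 46\right) - 74 = \left(-46 + p^{\frac{3}{2}}\right) - 74 = -120 + p^{\frac{3}{2}}$)
$\frac{Q}{n{\left(r{\left(-14 \right)} \right)}} = \frac{19313}{-120 + \left(-14\right)^{\frac{3}{2}}} = \frac{19313}{-120 - 14 i \sqrt{14}}$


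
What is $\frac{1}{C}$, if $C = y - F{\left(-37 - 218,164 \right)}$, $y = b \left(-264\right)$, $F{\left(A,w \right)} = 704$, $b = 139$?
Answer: $- \frac{1}{37400} \approx -2.6738 \cdot 10^{-5}$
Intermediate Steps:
$y = -36696$ ($y = 139 \left(-264\right) = -36696$)
$C = -37400$ ($C = -36696 - 704 = -37400$)
$\frac{1}{C} = \frac{1}{-37400} = - \frac{1}{37400}$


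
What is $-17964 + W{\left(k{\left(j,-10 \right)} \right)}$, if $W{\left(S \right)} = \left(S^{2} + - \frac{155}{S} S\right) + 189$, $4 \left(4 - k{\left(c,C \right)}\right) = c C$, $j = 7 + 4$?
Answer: $- \frac{67751}{4} \approx -16938.0$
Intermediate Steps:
$j = 11$
$k{\left(c,C \right)} = 4 - \frac{C c}{4}$ ($k{\left(c,C \right)} = 4 - \frac{c C}{4} = 4 - \frac{C c}{4}$)
$W{\left(S \right)} = 34 + S^{2}$ ($W{\left(S \right)} = \left(S^{2} - 155\right) + 189 = \left(-155 + S^{2}\right) + 189 = 34 + S^{2}$)
$-17964 + W{\left(k{\left(j,-10 \right)} \right)} = -17964 + \left(34 + \left(4 - \left(- \frac{5}{2}\right) 11\right)^{2}\right) = -17964 + \left(34 + \left(4 + \frac{55}{2}\right)^{2}\right) = -17964 + \left(34 + \left(\frac{63}{2}\right)^{2}\right) = -17964 + \left(34 + \frac{3969}{4}\right) = -17964 + \frac{4105}{4} = - \frac{67751}{4}$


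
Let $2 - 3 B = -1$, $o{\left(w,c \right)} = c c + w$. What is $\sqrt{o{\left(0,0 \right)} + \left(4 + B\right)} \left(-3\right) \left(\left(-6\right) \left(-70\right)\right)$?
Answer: $- 1260 \sqrt{5} \approx -2817.4$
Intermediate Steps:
$o{\left(w,c \right)} = w + c^{2}$ ($o{\left(w,c \right)} = c^{2} + w = w + c^{2}$)
$B = 1$ ($B = \frac{2}{3} - - \frac{1}{3} = \frac{2}{3} + \frac{1}{3} = 1$)
$\sqrt{o{\left(0,0 \right)} + \left(4 + B\right)} \left(-3\right) \left(\left(-6\right) \left(-70\right)\right) = \sqrt{\left(0 + 0^{2}\right) + \left(4 + 1\right)} \left(-3\right) \left(\left(-6\right) \left(-70\right)\right) = \sqrt{\left(0 + 0\right) + 5} \left(-3\right) 420 = \sqrt{0 + 5} \left(-3\right) 420 = \sqrt{5} \left(-3\right) 420 = - 3 \sqrt{5} \cdot 420 = - 1260 \sqrt{5}$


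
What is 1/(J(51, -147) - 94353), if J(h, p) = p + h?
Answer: -1/94449 ≈ -1.0588e-5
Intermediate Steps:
J(h, p) = h + p
1/(J(51, -147) - 94353) = 1/((51 - 147) - 94353) = 1/(-96 - 94353) = 1/(-94449) = -1/94449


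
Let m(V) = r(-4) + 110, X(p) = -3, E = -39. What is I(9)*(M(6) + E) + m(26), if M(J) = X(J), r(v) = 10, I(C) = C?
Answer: -258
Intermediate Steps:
M(J) = -3
m(V) = 120 (m(V) = 10 + 110 = 120)
I(9)*(M(6) + E) + m(26) = 9*(-3 - 39) + 120 = 9*(-42) + 120 = -378 + 120 = -258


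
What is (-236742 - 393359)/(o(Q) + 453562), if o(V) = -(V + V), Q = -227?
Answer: -630101/454016 ≈ -1.3878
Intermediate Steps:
o(V) = -2*V
(-236742 - 393359)/(o(Q) + 453562) = (-236742 - 393359)/(-2*(-227) + 453562) = -630101/(454 + 453562) = -630101/454016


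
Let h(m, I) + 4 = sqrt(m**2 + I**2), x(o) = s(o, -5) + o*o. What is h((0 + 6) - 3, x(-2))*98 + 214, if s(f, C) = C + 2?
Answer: -178 + 98*sqrt(10) ≈ 131.90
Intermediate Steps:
s(f, C) = 2 + C
x(o) = -3 + o**2 (x(o) = (2 - 5) + o*o = -3 + o**2)
h(m, I) = -4 + sqrt(I**2 + m**2) (h(m, I) = -4 + sqrt(m**2 + I**2) = -4 + sqrt(I**2 + m**2))
h((0 + 6) - 3, x(-2))*98 + 214 = (-4 + sqrt((-3 + (-2)**2)**2 + ((0 + 6) - 3)**2))*98 + 214 = (-4 + sqrt((-3 + 4)**2 + (6 - 3)**2))*98 + 214 = (-4 + sqrt(1**2 + 3**2))*98 + 214 = (-4 + sqrt(1 + 9))*98 + 214 = (-4 + sqrt(10))*98 + 214 = (-392 + 98*sqrt(10)) + 214 = -178 + 98*sqrt(10)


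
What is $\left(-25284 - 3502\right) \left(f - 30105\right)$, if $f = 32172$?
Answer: $-59500662$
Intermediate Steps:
$\left(-25284 - 3502\right) \left(f - 30105\right) = \left(-25284 - 3502\right) \left(32172 - 30105\right) = \left(-28786\right) 2067 = -59500662$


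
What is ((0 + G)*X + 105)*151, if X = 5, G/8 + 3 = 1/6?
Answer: -3775/3 ≈ -1258.3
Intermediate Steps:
G = -68/3 (G = -24 + 8/6 = -24 + 8*(⅙) = -24 + 4/3 = -68/3 ≈ -22.667)
((0 + G)*X + 105)*151 = ((0 - 68/3)*5 + 105)*151 = (-68/3*5 + 105)*151 = (-340/3 + 105)*151 = -25/3*151 = -3775/3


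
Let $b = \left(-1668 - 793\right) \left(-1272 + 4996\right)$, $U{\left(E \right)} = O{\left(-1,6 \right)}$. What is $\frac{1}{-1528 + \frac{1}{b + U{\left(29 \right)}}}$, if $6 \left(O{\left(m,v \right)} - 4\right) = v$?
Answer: $- \frac{9164759}{14003751753} \approx -0.00065445$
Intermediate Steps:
$O{\left(m,v \right)} = 4 + \frac{v}{6}$
$U{\left(E \right)} = 5$ ($U{\left(E \right)} = 4 + \frac{1}{6} \cdot 6 = 4 + 1 = 5$)
$b = -9164764$ ($b = \left(-2461\right) 3724 = -9164764$)
$\frac{1}{-1528 + \frac{1}{b + U{\left(29 \right)}}} = \frac{1}{-1528 + \frac{1}{-9164764 + 5}} = \frac{1}{-1528 + \frac{1}{-9164759}} = \frac{1}{-1528 - \frac{1}{9164759}} = \frac{1}{- \frac{14003751753}{9164759}} = - \frac{9164759}{14003751753}$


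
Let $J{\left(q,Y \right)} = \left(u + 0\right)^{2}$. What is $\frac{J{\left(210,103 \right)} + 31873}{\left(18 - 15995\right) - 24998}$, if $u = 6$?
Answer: $- \frac{31909}{40975} \approx -0.77874$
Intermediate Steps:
$J{\left(q,Y \right)} = 36$ ($J{\left(q,Y \right)} = \left(6 + 0\right)^{2} = 6^{2} = 36$)
$\frac{J{\left(210,103 \right)} + 31873}{\left(18 - 15995\right) - 24998} = \frac{36 + 31873}{\left(18 - 15995\right) - 24998} = \frac{31909}{\left(18 - 15995\right) - 24998} = \frac{31909}{-15977 - 24998} = \frac{31909}{-40975} = 31909 \left(- \frac{1}{40975}\right) = - \frac{31909}{40975}$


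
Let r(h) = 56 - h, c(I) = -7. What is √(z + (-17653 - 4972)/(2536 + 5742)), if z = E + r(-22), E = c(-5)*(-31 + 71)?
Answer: 3*I*√1558821902/8278 ≈ 14.309*I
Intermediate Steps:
E = -280 (E = -7*(-31 + 71) = -7*40 = -280)
z = -202 (z = -280 + (56 - 1*(-22)) = -280 + (56 + 22) = -280 + 78 = -202)
√(z + (-17653 - 4972)/(2536 + 5742)) = √(-202 + (-17653 - 4972)/(2536 + 5742)) = √(-202 - 22625/8278) = √(-1694781/8278) = 3*I*√1558821902/8278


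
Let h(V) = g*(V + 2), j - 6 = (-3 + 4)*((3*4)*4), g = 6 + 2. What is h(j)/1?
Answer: 448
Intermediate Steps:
g = 8
j = 54 (j = 6 + (-3 + 4)*((3*4)*4) = 6 + 1*(12*4) = 6 + 1*48 = 6 + 48 = 54)
h(V) = 16 + 8*V (h(V) = 8*(V + 2) = 8*(2 + V) = 16 + 8*V)
h(j)/1 = (16 + 8*54)/1 = 1*(16 + 432) = 1*448 = 448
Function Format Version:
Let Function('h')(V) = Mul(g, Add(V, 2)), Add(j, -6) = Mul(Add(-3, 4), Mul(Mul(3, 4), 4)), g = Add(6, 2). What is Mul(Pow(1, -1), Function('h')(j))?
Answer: 448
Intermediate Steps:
g = 8
j = 54 (j = Add(6, Mul(Add(-3, 4), Mul(Mul(3, 4), 4))) = Add(6, Mul(1, Mul(12, 4))) = Add(6, Mul(1, 48)) = Add(6, 48) = 54)
Function('h')(V) = Add(16, Mul(8, V)) (Function('h')(V) = Mul(8, Add(V, 2)) = Mul(8, Add(2, V)) = Add(16, Mul(8, V)))
Mul(Pow(1, -1), Function('h')(j)) = Mul(Pow(1, -1), Add(16, Mul(8, 54))) = Mul(1, Add(16, 432)) = Mul(1, 448) = 448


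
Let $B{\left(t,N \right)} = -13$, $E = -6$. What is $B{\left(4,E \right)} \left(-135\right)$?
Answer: $1755$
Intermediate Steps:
$B{\left(4,E \right)} \left(-135\right) = \left(-13\right) \left(-135\right) = 1755$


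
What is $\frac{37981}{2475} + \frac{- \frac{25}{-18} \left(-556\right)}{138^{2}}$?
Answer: $\frac{360699457}{23566950} \approx 15.305$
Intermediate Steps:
$\frac{37981}{2475} + \frac{- \frac{25}{-18} \left(-556\right)}{138^{2}} = 37981 \cdot \frac{1}{2475} + \frac{\left(-25\right) \left(- \frac{1}{18}\right) \left(-556\right)}{19044} = \frac{37981}{2475} + \frac{25}{18} \left(-556\right) \frac{1}{19044} = \frac{37981}{2475} - \frac{3475}{85698} = \frac{360699457}{23566950}$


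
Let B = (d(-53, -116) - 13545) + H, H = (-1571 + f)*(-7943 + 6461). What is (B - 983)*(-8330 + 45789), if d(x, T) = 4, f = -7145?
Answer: 483318043892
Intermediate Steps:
H = 12917112 (H = (-1571 - 7145)*(-7943 + 6461) = -8716*(-1482) = 12917112)
B = 12903571 (B = (4 - 13545) + 12917112 = -13541 + 12917112 = 12903571)
(B - 983)*(-8330 + 45789) = (12903571 - 983)*(-8330 + 45789) = 12902588*37459 = 483318043892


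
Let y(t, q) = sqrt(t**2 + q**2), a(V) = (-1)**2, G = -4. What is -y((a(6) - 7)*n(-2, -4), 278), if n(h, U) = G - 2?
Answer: -2*sqrt(19645) ≈ -280.32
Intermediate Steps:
n(h, U) = -6 (n(h, U) = -4 - 2 = -6)
a(V) = 1
y(t, q) = sqrt(q**2 + t**2)
-y((a(6) - 7)*n(-2, -4), 278) = -sqrt(278**2 + ((1 - 7)*(-6))**2) = -sqrt(77284 + (-6*(-6))**2) = -sqrt(77284 + 36**2) = -sqrt(77284 + 1296) = -sqrt(78580) = -2*sqrt(19645)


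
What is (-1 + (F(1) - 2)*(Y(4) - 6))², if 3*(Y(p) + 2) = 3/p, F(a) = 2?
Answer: 1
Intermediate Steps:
Y(p) = -2 + 1/p (Y(p) = -2 + (3/p)/3 = -2 + 1/p)
(-1 + (F(1) - 2)*(Y(4) - 6))² = (-1 + (2 - 2)*((-2 + 1/4) - 6))² = (-1 + 0*((-2 + ¼) - 6))² = (-1 + 0*(-7/4 - 6))² = (-1 + 0*(-31/4))² = (-1 + 0)² = (-1)² = 1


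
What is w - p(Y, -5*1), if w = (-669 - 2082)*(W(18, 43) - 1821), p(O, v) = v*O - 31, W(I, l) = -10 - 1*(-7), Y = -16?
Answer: 5017775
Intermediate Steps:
W(I, l) = -3 (W(I, l) = -10 + 7 = -3)
p(O, v) = -31 + O*v (p(O, v) = O*v - 31 = -31 + O*v)
w = 5017824 (w = (-669 - 2082)*(-3 - 1821) = -2751*(-1824) = 5017824)
w - p(Y, -5*1) = 5017824 - (-31 - (-80)) = 5017824 - (-31 - 16*(-5)) = 5017824 - (-31 + 80) = 5017824 - 1*49 = 5017824 - 49 = 5017775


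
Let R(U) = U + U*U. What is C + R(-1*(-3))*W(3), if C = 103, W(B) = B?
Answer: 139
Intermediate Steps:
R(U) = U + U**2
C + R(-1*(-3))*W(3) = 103 + ((-1*(-3))*(1 - 1*(-3)))*3 = 103 + (3*(1 + 3))*3 = 103 + (3*4)*3 = 103 + 12*3 = 103 + 36 = 139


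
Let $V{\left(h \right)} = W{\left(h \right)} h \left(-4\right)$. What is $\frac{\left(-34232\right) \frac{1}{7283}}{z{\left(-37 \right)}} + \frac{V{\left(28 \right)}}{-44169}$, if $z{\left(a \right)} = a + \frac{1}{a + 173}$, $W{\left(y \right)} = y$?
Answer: $\frac{106845513472}{539462100879} \approx 0.19806$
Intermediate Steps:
$V{\left(h \right)} = - 4 h^{2}$ ($V{\left(h \right)} = h h \left(-4\right) = h^{2} \left(-4\right) = - 4 h^{2}$)
$z{\left(a \right)} = a + \frac{1}{173 + a}$
$\frac{\left(-34232\right) \frac{1}{7283}}{z{\left(-37 \right)}} + \frac{V{\left(28 \right)}}{-44169} = \frac{\left(-34232\right) \frac{1}{7283}}{\frac{1}{173 - 37} \left(1 + \left(-37\right)^{2} + 173 \left(-37\right)\right)} + \frac{\left(-4\right) 28^{2}}{-44169} = \frac{\left(-34232\right) \frac{1}{7283}}{\frac{1}{136} \left(1 + 1369 - 6401\right)} + \left(-4\right) 784 \left(- \frac{1}{44169}\right) = - \frac{34232}{7283 \cdot \frac{1}{136} \left(-5031\right)} - - \frac{3136}{44169} = - \frac{34232}{7283 \left(- \frac{5031}{136}\right)} + \frac{3136}{44169} = \left(- \frac{34232}{7283}\right) \left(- \frac{136}{5031}\right) + \frac{3136}{44169} = \frac{4655552}{36640773} + \frac{3136}{44169} = \frac{106845513472}{539462100879}$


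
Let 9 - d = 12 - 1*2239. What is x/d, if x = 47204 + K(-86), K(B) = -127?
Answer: 47077/2236 ≈ 21.054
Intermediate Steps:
d = 2236 (d = 9 - (12 - 1*2239) = 9 - (12 - 2239) = 9 - 1*(-2227) = 9 + 2227 = 2236)
x = 47077 (x = 47204 - 127 = 47077)
x/d = 47077/2236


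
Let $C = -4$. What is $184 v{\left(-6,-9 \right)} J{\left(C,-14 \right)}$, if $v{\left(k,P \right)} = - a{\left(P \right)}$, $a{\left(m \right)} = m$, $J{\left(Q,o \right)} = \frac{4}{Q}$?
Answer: $-1656$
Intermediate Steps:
$v{\left(k,P \right)} = - P$
$184 v{\left(-6,-9 \right)} J{\left(C,-14 \right)} = 184 \left(\left(-1\right) \left(-9\right)\right) \frac{4}{-4} = 184 \cdot 9 \cdot 4 \left(- \frac{1}{4}\right) = 1656 \left(-1\right) = -1656$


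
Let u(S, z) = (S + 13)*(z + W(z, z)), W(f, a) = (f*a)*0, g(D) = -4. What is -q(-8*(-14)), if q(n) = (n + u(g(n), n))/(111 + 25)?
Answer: -140/17 ≈ -8.2353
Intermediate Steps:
W(f, a) = 0 (W(f, a) = (a*f)*0 = 0)
u(S, z) = z*(13 + S) (u(S, z) = (S + 13)*(z + 0) = (13 + S)*z = z*(13 + S))
q(n) = 5*n/68 (q(n) = (n + n*(13 - 4))/(111 + 25) = (n + n*9)/136 = (n + 9*n)*(1/136) = (10*n)*(1/136) = 5*n/68)
-q(-8*(-14)) = -5*(-8*(-14))/68 = -5*112/68 = -1*140/17 = -140/17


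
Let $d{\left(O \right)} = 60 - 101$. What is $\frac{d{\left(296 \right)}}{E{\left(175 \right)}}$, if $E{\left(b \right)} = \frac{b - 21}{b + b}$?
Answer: $- \frac{1025}{11} \approx -93.182$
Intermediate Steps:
$E{\left(b \right)} = \frac{-21 + b}{2 b}$
$d{\left(O \right)} = -41$ ($d{\left(O \right)} = 60 - 101 = -41$)
$\frac{d{\left(296 \right)}}{E{\left(175 \right)}} = - \frac{41}{\frac{1}{2} \cdot \frac{1}{175} \left(-21 + 175\right)} = - \frac{41}{\frac{1}{2} \cdot \frac{1}{175} \cdot 154} = - \frac{41}{\frac{11}{25}} = \left(-41\right) \frac{25}{11} = - \frac{1025}{11}$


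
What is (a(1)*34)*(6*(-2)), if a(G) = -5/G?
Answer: 2040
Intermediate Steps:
(a(1)*34)*(6*(-2)) = (-5/1*34)*(6*(-2)) = (-5*1*34)*(-12) = -5*34*(-12) = -170*(-12) = 2040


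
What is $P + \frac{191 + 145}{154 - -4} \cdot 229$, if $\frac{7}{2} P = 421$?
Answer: $\frac{335822}{553} \approx 607.27$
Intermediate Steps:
$P = \frac{842}{7}$ ($P = \frac{2}{7} \cdot 421 = \frac{842}{7} \approx 120.29$)
$P + \frac{191 + 145}{154 - -4} \cdot 229 = \frac{842}{7} + \frac{191 + 145}{154 - -4} \cdot 229 = \frac{842}{7} + \frac{336}{154 + \left(-91 + 95\right)} 229 = \frac{842}{7} + \frac{336}{154 + 4} \cdot 229 = \frac{842}{7} + \frac{336}{158} \cdot 229 = \frac{842}{7} + 336 \cdot \frac{1}{158} \cdot 229 = \frac{842}{7} + \frac{168}{79} \cdot 229 = \frac{842}{7} + \frac{38472}{79} = \frac{335822}{553}$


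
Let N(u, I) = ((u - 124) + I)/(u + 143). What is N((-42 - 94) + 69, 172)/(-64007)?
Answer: 1/256028 ≈ 3.9058e-6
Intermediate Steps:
N(u, I) = (-124 + I + u)/(143 + u) (N(u, I) = ((-124 + u) + I)/(143 + u) = (-124 + I + u)/(143 + u))
N((-42 - 94) + 69, 172)/(-64007) = ((-124 + 172 + ((-42 - 94) + 69))/(143 + ((-42 - 94) + 69)))/(-64007) = ((-124 + 172 + (-136 + 69))/(143 + (-136 + 69)))*(-1/64007) = ((-124 + 172 - 67)/(143 - 67))*(-1/64007) = (-19/76)*(-1/64007) = ((1/76)*(-19))*(-1/64007) = -1/4*(-1/64007) = 1/256028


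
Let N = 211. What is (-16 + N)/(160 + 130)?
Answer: 39/58 ≈ 0.67241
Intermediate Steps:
(-16 + N)/(160 + 130) = (-16 + 211)/(160 + 130) = 195/290 = 195*(1/290) = 39/58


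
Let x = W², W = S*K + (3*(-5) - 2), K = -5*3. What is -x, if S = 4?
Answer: -5929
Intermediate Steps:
K = -15
W = -77 (W = 4*(-15) + (3*(-5) - 2) = -60 + (-15 - 2) = -60 - 17 = -77)
x = 5929 (x = (-77)² = 5929)
-x = -1*5929 = -5929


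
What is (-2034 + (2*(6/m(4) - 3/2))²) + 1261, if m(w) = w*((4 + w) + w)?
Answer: -12247/16 ≈ -765.44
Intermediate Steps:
m(w) = w*(4 + 2*w)
(-2034 + (2*(6/m(4) - 3/2))²) + 1261 = (-2034 + (2*(6/((2*4*(2 + 4))) - 3/2))²) + 1261 = (-2034 + (2*(6/((2*4*6)) - 3*½))²) + 1261 = (-2034 + (2*(6/48 - 3/2))²) + 1261 = (-2034 + (2*(6*(1/48) - 3/2))²) + 1261 = (-2034 + (2*(⅛ - 3/2))²) + 1261 = (-2034 + (2*(-11/8))²) + 1261 = (-2034 + (-11/4)²) + 1261 = (-2034 + 121/16) + 1261 = -32423/16 + 1261 = -12247/16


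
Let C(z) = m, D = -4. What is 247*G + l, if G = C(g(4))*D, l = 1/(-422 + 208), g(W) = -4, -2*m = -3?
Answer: -317149/214 ≈ -1482.0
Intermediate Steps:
m = 3/2 (m = -½*(-3) = 3/2 ≈ 1.5000)
C(z) = 3/2
l = -1/214 (l = 1/(-214) = -1/214 ≈ -0.0046729)
G = -6 (G = (3/2)*(-4) = -6)
247*G + l = 247*(-6) - 1/214 = -1482 - 1/214 = -317149/214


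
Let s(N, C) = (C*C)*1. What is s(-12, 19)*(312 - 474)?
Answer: -58482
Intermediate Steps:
s(N, C) = C² (s(N, C) = C²*1 = C²)
s(-12, 19)*(312 - 474) = 19²*(312 - 474) = 361*(-162) = -58482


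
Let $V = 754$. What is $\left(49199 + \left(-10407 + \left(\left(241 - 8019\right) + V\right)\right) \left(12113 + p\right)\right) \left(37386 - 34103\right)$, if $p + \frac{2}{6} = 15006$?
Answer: $- \frac{4655191698437}{3} \approx -1.5517 \cdot 10^{12}$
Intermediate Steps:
$p = \frac{45017}{3}$ ($p = - \frac{1}{3} + 15006 = \frac{45017}{3} \approx 15006.0$)
$\left(49199 + \left(-10407 + \left(\left(241 - 8019\right) + V\right)\right) \left(12113 + p\right)\right) \left(37386 - 34103\right) = \left(49199 + \left(-10407 + \left(\left(241 - 8019\right) + 754\right)\right) \left(12113 + \frac{45017}{3}\right)\right) \left(37386 - 34103\right) = \left(49199 + \left(-10407 + \left(-7778 + 754\right)\right) \frac{81356}{3}\right) 3283 = \left(49199 + \left(-10407 - 7024\right) \frac{81356}{3}\right) 3283 = \left(49199 - \frac{1418116436}{3}\right) 3283 = \left(- \frac{1417968839}{3}\right) 3283 = - \frac{4655191698437}{3}$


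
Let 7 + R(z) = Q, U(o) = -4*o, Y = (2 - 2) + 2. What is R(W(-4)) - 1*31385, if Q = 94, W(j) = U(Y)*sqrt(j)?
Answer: -31298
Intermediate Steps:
Y = 2 (Y = 0 + 2 = 2)
W(j) = -8*sqrt(j) (W(j) = (-4*2)*sqrt(j) = -8*sqrt(j))
R(z) = 87 (R(z) = -7 + 94 = 87)
R(W(-4)) - 1*31385 = 87 - 1*31385 = 87 - 31385 = -31298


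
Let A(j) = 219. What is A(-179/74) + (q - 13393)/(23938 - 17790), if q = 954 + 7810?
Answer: 1341783/6148 ≈ 218.25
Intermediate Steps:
q = 8764
A(-179/74) + (q - 13393)/(23938 - 17790) = 219 + (8764 - 13393)/(23938 - 17790) = 219 - 4629/6148 = 1341783/6148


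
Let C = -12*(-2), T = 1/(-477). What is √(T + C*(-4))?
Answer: I*√2427029/159 ≈ 9.7981*I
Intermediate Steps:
T = -1/477 ≈ -0.0020964
C = 24
√(T + C*(-4)) = √(-1/477 + 24*(-4)) = √(-1/477 - 96) = √(-45793/477) = I*√2427029/159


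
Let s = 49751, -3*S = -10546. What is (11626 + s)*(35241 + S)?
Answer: 2378747471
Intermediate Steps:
S = 10546/3 (S = -1/3*(-10546) = 10546/3 ≈ 3515.3)
(11626 + s)*(35241 + S) = (11626 + 49751)*(35241 + 10546/3) = 61377*(116269/3) = 2378747471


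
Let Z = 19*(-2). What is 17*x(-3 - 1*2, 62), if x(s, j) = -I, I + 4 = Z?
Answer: 714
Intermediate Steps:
Z = -38
I = -42 (I = -4 - 38 = -42)
x(s, j) = 42 (x(s, j) = -1*(-42) = 42)
17*x(-3 - 1*2, 62) = 17*42 = 714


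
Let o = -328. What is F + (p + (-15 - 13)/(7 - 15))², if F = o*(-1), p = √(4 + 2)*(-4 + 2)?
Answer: 1457/4 - 14*√6 ≈ 329.96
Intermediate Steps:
p = -2*√6 (p = √6*(-2) = -2*√6 ≈ -4.8990)
F = 328 (F = -328*(-1) = 328)
F + (p + (-15 - 13)/(7 - 15))² = 328 + (-2*√6 + (-15 - 13)/(7 - 15))² = 328 + (-2*√6 - 28/(-8))² = 328 + (-2*√6 - 28*(-⅛))² = 328 + (-2*√6 + 7/2)² = 328 + (7/2 - 2*√6)²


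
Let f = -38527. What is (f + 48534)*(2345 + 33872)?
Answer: 362423519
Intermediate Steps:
(f + 48534)*(2345 + 33872) = (-38527 + 48534)*(2345 + 33872) = 10007*36217 = 362423519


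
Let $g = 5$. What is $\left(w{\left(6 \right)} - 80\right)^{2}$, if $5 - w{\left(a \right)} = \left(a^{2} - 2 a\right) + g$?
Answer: $10816$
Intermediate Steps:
$w{\left(a \right)} = - a^{2} + 2 a$ ($w{\left(a \right)} = 5 - \left(\left(a^{2} - 2 a\right) + 5\right) = 5 - \left(5 + a^{2} - 2 a\right) = - a^{2} + 2 a$)
$\left(w{\left(6 \right)} - 80\right)^{2} = \left(6 \left(2 - 6\right) - 80\right)^{2} = \left(6 \left(-4\right) - 80\right)^{2} = \left(-24 - 80\right)^{2} = \left(-104\right)^{2} = 10816$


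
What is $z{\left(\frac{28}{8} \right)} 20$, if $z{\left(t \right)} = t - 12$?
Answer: $-170$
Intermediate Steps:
$z{\left(t \right)} = -12 + t$ ($z{\left(t \right)} = t - 12 = -12 + t$)
$z{\left(\frac{28}{8} \right)} 20 = \left(-12 + \frac{28}{8}\right) 20 = \left(-12 + 28 \cdot \frac{1}{8}\right) 20 = \left(-12 + \frac{7}{2}\right) 20 = \left(- \frac{17}{2}\right) 20 = -170$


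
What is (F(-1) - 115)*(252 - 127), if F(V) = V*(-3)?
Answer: -14000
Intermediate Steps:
F(V) = -3*V
(F(-1) - 115)*(252 - 127) = (-3*(-1) - 115)*(252 - 127) = (3 - 115)*125 = -112*125 = -14000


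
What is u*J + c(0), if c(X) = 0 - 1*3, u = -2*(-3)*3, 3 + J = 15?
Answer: 213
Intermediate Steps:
J = 12 (J = -3 + 15 = 12)
u = 18 (u = 6*3 = 18)
c(X) = -3 (c(X) = 0 - 3 = -3)
u*J + c(0) = 18*12 - 3 = 216 - 3 = 213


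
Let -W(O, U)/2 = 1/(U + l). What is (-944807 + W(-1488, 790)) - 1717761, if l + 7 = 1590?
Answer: -6318273866/2373 ≈ -2.6626e+6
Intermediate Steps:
l = 1583 (l = -7 + 1590 = 1583)
W(O, U) = -2/(1583 + U) (W(O, U) = -2/(U + 1583) = -2/(1583 + U))
(-944807 + W(-1488, 790)) - 1717761 = (-944807 - 2/(1583 + 790)) - 1717761 = (-944807 - 2/2373) - 1717761 = -2242027013/2373 - 1717761 = -6318273866/2373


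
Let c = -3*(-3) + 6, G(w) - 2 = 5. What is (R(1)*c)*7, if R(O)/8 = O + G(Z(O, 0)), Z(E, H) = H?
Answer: 6720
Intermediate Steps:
G(w) = 7 (G(w) = 2 + 5 = 7)
R(O) = 56 + 8*O (R(O) = 8*(O + 7) = 8*(7 + O) = 56 + 8*O)
c = 15 (c = 9 + 6 = 15)
(R(1)*c)*7 = ((56 + 8*1)*15)*7 = ((56 + 8)*15)*7 = (64*15)*7 = 960*7 = 6720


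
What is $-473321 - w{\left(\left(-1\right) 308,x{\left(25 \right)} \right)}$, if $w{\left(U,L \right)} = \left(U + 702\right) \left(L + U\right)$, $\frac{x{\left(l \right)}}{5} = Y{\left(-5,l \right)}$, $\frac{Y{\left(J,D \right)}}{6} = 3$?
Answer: $-387429$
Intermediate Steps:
$Y{\left(J,D \right)} = 18$ ($Y{\left(J,D \right)} = 6 \cdot 3 = 18$)
$x{\left(l \right)} = 90$ ($x{\left(l \right)} = 5 \cdot 18 = 90$)
$w{\left(U,L \right)} = \left(702 + U\right) \left(L + U\right)$
$-473321 - w{\left(\left(-1\right) 308,x{\left(25 \right)} \right)} = -473321 - \left(\left(\left(-1\right) 308\right)^{2} + 702 \cdot 90 + 702 \left(\left(-1\right) 308\right) + 90 \left(\left(-1\right) 308\right)\right) = -473321 - \left(\left(-308\right)^{2} + 63180 + 702 \left(-308\right) + 90 \left(-308\right)\right) = -473321 - \left(94864 + 63180 - 216216 - 27720\right) = -473321 - -85892 = -473321 + 85892 = -387429$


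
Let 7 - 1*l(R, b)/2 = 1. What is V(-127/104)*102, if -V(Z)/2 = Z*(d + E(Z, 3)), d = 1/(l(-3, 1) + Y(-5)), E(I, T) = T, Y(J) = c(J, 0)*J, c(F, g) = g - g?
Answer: 79883/104 ≈ 768.11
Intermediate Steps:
c(F, g) = 0
Y(J) = 0 (Y(J) = 0*J = 0)
l(R, b) = 12 (l(R, b) = 14 - 2*1 = 14 - 2 = 12)
d = 1/12 (d = 1/(12 + 0) = 1/12 ≈ 0.083333)
V(Z) = -37*Z/6 (V(Z) = -2*Z*(1/12 + 3) = -2*Z*37/12 = -37*Z/6)
V(-127/104)*102 = -(-4699)/(6*104)*102 = -37/6*(-127/104)*102 = (4699/624)*102 = 79883/104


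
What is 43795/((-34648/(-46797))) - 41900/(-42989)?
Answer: 88106315975435/1489482872 ≈ 59152.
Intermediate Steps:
43795/((-34648/(-46797))) - 41900/(-42989) = 43795/((-34648*(-1/46797))) - 41900*(-1/42989) = 43795/(34648/46797) + 41900/42989 = 43795*(46797/34648) + 41900/42989 = 2049474615/34648 + 41900/42989 = 88106315975435/1489482872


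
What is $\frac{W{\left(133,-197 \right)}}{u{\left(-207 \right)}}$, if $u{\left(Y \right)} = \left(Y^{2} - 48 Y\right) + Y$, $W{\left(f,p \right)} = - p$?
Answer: $\frac{197}{52578} \approx 0.0037468$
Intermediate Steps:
$u{\left(Y \right)} = Y^{2} - 47 Y$
$\frac{W{\left(133,-197 \right)}}{u{\left(-207 \right)}} = \frac{\left(-1\right) \left(-197\right)}{\left(-207\right) \left(-47 - 207\right)} = \frac{197}{\left(-207\right) \left(-254\right)} = \frac{197}{52578}$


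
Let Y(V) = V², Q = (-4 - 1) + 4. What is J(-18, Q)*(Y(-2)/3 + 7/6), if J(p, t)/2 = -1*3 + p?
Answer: -105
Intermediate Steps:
Q = -1 (Q = -5 + 4 = -1)
J(p, t) = -6 + 2*p (J(p, t) = 2*(-1*3 + p) = 2*(-3 + p) = -6 + 2*p)
J(-18, Q)*(Y(-2)/3 + 7/6) = (-6 + 2*(-18))*((-2)²/3 + 7/6) = (-6 - 36)*(4*(⅓) + 7*(⅙)) = -42*(4/3 + 7/6) = -42*5/2 = -105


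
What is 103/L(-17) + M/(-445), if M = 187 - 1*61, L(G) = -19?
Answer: -48229/8455 ≈ -5.7042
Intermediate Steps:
M = 126 (M = 187 - 61 = 126)
103/L(-17) + M/(-445) = 103/(-19) + 126/(-445) = 103*(-1/19) + 126*(-1/445) = -103/19 - 126/445 = -48229/8455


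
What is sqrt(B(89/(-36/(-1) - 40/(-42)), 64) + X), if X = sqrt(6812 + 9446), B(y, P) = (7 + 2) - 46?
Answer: sqrt(-37 + sqrt(16258)) ≈ 9.5135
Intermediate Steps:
B(y, P) = -37 (B(y, P) = 9 - 46 = -37)
X = sqrt(16258) ≈ 127.51
sqrt(B(89/(-36/(-1) - 40/(-42)), 64) + X) = sqrt(-37 + sqrt(16258))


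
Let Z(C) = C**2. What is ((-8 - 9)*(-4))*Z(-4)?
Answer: 1088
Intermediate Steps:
((-8 - 9)*(-4))*Z(-4) = ((-8 - 9)*(-4))*(-4)**2 = -17*(-4)*16 = 68*16 = 1088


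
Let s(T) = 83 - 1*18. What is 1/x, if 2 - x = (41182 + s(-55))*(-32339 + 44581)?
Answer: -1/504945772 ≈ -1.9804e-9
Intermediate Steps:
s(T) = 65 (s(T) = 83 - 18 = 65)
x = -504945772 (x = 2 - (41182 + 65)*(-32339 + 44581) = 2 - 41247*12242 = 2 - 1*504945774 = 2 - 504945774 = -504945772)
1/x = 1/(-504945772) = -1/504945772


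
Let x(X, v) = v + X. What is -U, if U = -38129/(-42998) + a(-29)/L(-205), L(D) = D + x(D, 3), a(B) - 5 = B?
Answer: -16550455/17500186 ≈ -0.94573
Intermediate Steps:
x(X, v) = X + v
a(B) = 5 + B
L(D) = 3 + 2*D (L(D) = D + (D + 3) = D + (3 + D) = 3 + 2*D)
U = 16550455/17500186 (U = -38129/(-42998) + (5 - 29)/(3 + 2*(-205)) = -38129*(-1/42998) - 24/(3 - 410) = 38129/42998 - 24/(-407) = 38129/42998 - 24*(-1/407) = 38129/42998 + 24/407 = 16550455/17500186 ≈ 0.94573)
-U = -1*16550455/17500186 = -16550455/17500186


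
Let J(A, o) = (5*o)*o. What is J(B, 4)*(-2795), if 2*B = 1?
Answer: -223600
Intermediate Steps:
B = ½ (B = (½)*1 = ½ ≈ 0.50000)
J(A, o) = 5*o²
J(B, 4)*(-2795) = (5*4²)*(-2795) = (5*16)*(-2795) = 80*(-2795) = -223600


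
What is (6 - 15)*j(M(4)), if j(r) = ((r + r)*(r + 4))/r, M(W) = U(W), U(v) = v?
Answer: -144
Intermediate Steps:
M(W) = W
j(r) = 8 + 2*r (j(r) = ((2*r)*(4 + r))/r = (2*r*(4 + r))/r = 8 + 2*r)
(6 - 15)*j(M(4)) = (6 - 15)*(8 + 2*4) = -9*(8 + 8) = -9*16 = -144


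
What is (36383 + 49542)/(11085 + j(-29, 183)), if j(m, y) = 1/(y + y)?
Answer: 31448550/4057111 ≈ 7.7515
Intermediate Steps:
j(m, y) = 1/(2*y)
(36383 + 49542)/(11085 + j(-29, 183)) = (36383 + 49542)/(11085 + (1/2)/183) = 85925/(11085 + (1/2)*(1/183)) = 85925/(11085 + 1/366) = 85925/(4057111/366) = 85925*(366/4057111) = 31448550/4057111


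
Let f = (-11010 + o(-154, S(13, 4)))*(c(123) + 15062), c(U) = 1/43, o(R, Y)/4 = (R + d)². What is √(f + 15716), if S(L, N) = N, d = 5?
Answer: √2166567142598/43 ≈ 34231.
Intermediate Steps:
o(R, Y) = 4*(5 + R)² (o(R, Y) = 4*(R + 5)² = 4*(5 + R)²)
c(U) = 1/43
f = 50384606598/43 (f = (-11010 + 4*(5 - 154)²)*(1/43 + 15062) = (-11010 + 4*(-149)²)*(647667/43) = (-11010 + 4*22201)*(647667/43) = (-11010 + 88804)*(647667/43) = 77794*(647667/43) = 50384606598/43 ≈ 1.1717e+9)
√(f + 15716) = √(50384606598/43 + 15716) = √(50385282386/43) = √2166567142598/43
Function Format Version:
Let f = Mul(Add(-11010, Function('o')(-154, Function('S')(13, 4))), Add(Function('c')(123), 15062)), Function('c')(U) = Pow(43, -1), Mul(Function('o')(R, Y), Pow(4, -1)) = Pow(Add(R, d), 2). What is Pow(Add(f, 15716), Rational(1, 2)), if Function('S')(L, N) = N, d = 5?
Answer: Mul(Rational(1, 43), Pow(2166567142598, Rational(1, 2))) ≈ 34231.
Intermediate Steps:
Function('o')(R, Y) = Mul(4, Pow(Add(5, R), 2)) (Function('o')(R, Y) = Mul(4, Pow(Add(R, 5), 2)) = Mul(4, Pow(Add(5, R), 2)))
Function('c')(U) = Rational(1, 43)
f = Rational(50384606598, 43) (f = Mul(Add(-11010, Mul(4, Pow(Add(5, -154), 2))), Add(Rational(1, 43), 15062)) = Mul(Add(-11010, Mul(4, Pow(-149, 2))), Rational(647667, 43)) = Mul(Add(-11010, Mul(4, 22201)), Rational(647667, 43)) = Mul(Add(-11010, 88804), Rational(647667, 43)) = Mul(77794, Rational(647667, 43)) = Rational(50384606598, 43) ≈ 1.1717e+9)
Pow(Add(f, 15716), Rational(1, 2)) = Pow(Add(Rational(50384606598, 43), 15716), Rational(1, 2)) = Pow(Rational(50385282386, 43), Rational(1, 2)) = Mul(Rational(1, 43), Pow(2166567142598, Rational(1, 2)))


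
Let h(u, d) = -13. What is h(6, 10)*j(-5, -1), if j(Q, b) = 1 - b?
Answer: -26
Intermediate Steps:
h(6, 10)*j(-5, -1) = -13*(1 - 1*(-1)) = -13*(1 + 1) = -13*2 = -26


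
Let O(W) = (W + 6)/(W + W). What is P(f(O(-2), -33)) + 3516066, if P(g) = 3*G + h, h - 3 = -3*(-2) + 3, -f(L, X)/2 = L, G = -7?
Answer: 3516057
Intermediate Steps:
O(W) = (6 + W)/(2*W) (O(W) = (6 + W)/((2*W)) = (6 + W)*(1/(2*W)) = (6 + W)/(2*W))
f(L, X) = -2*L
h = 12 (h = 3 + (-3*(-2) + 3) = 3 + (6 + 3) = 3 + 9 = 12)
P(g) = -9 (P(g) = 3*(-7) + 12 = -21 + 12 = -9)
P(f(O(-2), -33)) + 3516066 = -9 + 3516066 = 3516057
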